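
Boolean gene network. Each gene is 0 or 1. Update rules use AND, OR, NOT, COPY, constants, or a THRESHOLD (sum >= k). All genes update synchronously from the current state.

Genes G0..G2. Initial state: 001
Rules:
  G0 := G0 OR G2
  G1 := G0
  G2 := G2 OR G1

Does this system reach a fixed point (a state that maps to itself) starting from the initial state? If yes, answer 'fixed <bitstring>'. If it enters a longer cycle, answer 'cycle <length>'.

Answer: fixed 111

Derivation:
Step 0: 001
Step 1: G0=G0|G2=0|1=1 G1=G0=0 G2=G2|G1=1|0=1 -> 101
Step 2: G0=G0|G2=1|1=1 G1=G0=1 G2=G2|G1=1|0=1 -> 111
Step 3: G0=G0|G2=1|1=1 G1=G0=1 G2=G2|G1=1|1=1 -> 111
Fixed point reached at step 2: 111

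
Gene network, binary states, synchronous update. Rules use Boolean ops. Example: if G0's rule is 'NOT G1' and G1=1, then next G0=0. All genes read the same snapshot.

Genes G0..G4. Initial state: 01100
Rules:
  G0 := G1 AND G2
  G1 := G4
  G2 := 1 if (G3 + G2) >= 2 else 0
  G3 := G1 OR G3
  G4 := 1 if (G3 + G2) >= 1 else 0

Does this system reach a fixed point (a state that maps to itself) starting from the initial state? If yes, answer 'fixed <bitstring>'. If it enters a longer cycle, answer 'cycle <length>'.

Step 0: 01100
Step 1: G0=G1&G2=1&1=1 G1=G4=0 G2=(0+1>=2)=0 G3=G1|G3=1|0=1 G4=(0+1>=1)=1 -> 10011
Step 2: G0=G1&G2=0&0=0 G1=G4=1 G2=(1+0>=2)=0 G3=G1|G3=0|1=1 G4=(1+0>=1)=1 -> 01011
Step 3: G0=G1&G2=1&0=0 G1=G4=1 G2=(1+0>=2)=0 G3=G1|G3=1|1=1 G4=(1+0>=1)=1 -> 01011
Fixed point reached at step 2: 01011

Answer: fixed 01011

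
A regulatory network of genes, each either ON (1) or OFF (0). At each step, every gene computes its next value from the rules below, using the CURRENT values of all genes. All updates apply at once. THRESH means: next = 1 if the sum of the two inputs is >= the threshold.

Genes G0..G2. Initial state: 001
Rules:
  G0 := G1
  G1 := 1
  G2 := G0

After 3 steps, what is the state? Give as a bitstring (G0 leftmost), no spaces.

Step 1: G0=G1=0 G1=1(const) G2=G0=0 -> 010
Step 2: G0=G1=1 G1=1(const) G2=G0=0 -> 110
Step 3: G0=G1=1 G1=1(const) G2=G0=1 -> 111

111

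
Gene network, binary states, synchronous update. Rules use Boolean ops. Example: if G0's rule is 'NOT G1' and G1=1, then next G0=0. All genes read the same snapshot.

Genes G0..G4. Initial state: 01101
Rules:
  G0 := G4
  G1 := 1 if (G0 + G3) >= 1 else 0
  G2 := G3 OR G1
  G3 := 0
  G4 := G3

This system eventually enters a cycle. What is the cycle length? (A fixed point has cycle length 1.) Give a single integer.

Answer: 1

Derivation:
Step 0: 01101
Step 1: G0=G4=1 G1=(0+0>=1)=0 G2=G3|G1=0|1=1 G3=0(const) G4=G3=0 -> 10100
Step 2: G0=G4=0 G1=(1+0>=1)=1 G2=G3|G1=0|0=0 G3=0(const) G4=G3=0 -> 01000
Step 3: G0=G4=0 G1=(0+0>=1)=0 G2=G3|G1=0|1=1 G3=0(const) G4=G3=0 -> 00100
Step 4: G0=G4=0 G1=(0+0>=1)=0 G2=G3|G1=0|0=0 G3=0(const) G4=G3=0 -> 00000
Step 5: G0=G4=0 G1=(0+0>=1)=0 G2=G3|G1=0|0=0 G3=0(const) G4=G3=0 -> 00000
State from step 5 equals state from step 4 -> cycle length 1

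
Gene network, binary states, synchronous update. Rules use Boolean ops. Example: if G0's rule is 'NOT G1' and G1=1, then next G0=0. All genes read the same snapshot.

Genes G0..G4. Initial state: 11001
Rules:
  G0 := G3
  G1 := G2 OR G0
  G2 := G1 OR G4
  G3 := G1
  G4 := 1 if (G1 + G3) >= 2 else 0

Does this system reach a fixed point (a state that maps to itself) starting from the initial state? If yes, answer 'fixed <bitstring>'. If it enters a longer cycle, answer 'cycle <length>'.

Step 0: 11001
Step 1: G0=G3=0 G1=G2|G0=0|1=1 G2=G1|G4=1|1=1 G3=G1=1 G4=(1+0>=2)=0 -> 01110
Step 2: G0=G3=1 G1=G2|G0=1|0=1 G2=G1|G4=1|0=1 G3=G1=1 G4=(1+1>=2)=1 -> 11111
Step 3: G0=G3=1 G1=G2|G0=1|1=1 G2=G1|G4=1|1=1 G3=G1=1 G4=(1+1>=2)=1 -> 11111
Fixed point reached at step 2: 11111

Answer: fixed 11111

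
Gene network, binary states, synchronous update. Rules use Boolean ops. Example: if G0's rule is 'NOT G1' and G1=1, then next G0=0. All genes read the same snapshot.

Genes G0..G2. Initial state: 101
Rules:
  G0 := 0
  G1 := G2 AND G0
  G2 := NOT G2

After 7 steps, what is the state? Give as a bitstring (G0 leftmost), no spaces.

Step 1: G0=0(const) G1=G2&G0=1&1=1 G2=NOT G2=NOT 1=0 -> 010
Step 2: G0=0(const) G1=G2&G0=0&0=0 G2=NOT G2=NOT 0=1 -> 001
Step 3: G0=0(const) G1=G2&G0=1&0=0 G2=NOT G2=NOT 1=0 -> 000
Step 4: G0=0(const) G1=G2&G0=0&0=0 G2=NOT G2=NOT 0=1 -> 001
Step 5: G0=0(const) G1=G2&G0=1&0=0 G2=NOT G2=NOT 1=0 -> 000
Step 6: G0=0(const) G1=G2&G0=0&0=0 G2=NOT G2=NOT 0=1 -> 001
Step 7: G0=0(const) G1=G2&G0=1&0=0 G2=NOT G2=NOT 1=0 -> 000

000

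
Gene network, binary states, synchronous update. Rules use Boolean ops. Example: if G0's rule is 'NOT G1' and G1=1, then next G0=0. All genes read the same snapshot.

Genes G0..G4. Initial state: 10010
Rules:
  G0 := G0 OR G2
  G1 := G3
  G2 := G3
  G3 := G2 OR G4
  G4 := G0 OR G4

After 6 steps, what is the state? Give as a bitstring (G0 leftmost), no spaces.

Step 1: G0=G0|G2=1|0=1 G1=G3=1 G2=G3=1 G3=G2|G4=0|0=0 G4=G0|G4=1|0=1 -> 11101
Step 2: G0=G0|G2=1|1=1 G1=G3=0 G2=G3=0 G3=G2|G4=1|1=1 G4=G0|G4=1|1=1 -> 10011
Step 3: G0=G0|G2=1|0=1 G1=G3=1 G2=G3=1 G3=G2|G4=0|1=1 G4=G0|G4=1|1=1 -> 11111
Step 4: G0=G0|G2=1|1=1 G1=G3=1 G2=G3=1 G3=G2|G4=1|1=1 G4=G0|G4=1|1=1 -> 11111
Step 5: G0=G0|G2=1|1=1 G1=G3=1 G2=G3=1 G3=G2|G4=1|1=1 G4=G0|G4=1|1=1 -> 11111
Step 6: G0=G0|G2=1|1=1 G1=G3=1 G2=G3=1 G3=G2|G4=1|1=1 G4=G0|G4=1|1=1 -> 11111

11111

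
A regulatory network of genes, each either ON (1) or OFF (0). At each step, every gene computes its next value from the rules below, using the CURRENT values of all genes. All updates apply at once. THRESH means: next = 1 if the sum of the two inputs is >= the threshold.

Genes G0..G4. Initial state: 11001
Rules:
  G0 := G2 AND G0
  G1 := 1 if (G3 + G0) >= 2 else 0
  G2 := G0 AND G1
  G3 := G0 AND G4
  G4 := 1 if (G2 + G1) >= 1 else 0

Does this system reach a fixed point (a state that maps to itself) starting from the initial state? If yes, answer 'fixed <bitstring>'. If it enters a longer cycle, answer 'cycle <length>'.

Step 0: 11001
Step 1: G0=G2&G0=0&1=0 G1=(0+1>=2)=0 G2=G0&G1=1&1=1 G3=G0&G4=1&1=1 G4=(0+1>=1)=1 -> 00111
Step 2: G0=G2&G0=1&0=0 G1=(1+0>=2)=0 G2=G0&G1=0&0=0 G3=G0&G4=0&1=0 G4=(1+0>=1)=1 -> 00001
Step 3: G0=G2&G0=0&0=0 G1=(0+0>=2)=0 G2=G0&G1=0&0=0 G3=G0&G4=0&1=0 G4=(0+0>=1)=0 -> 00000
Step 4: G0=G2&G0=0&0=0 G1=(0+0>=2)=0 G2=G0&G1=0&0=0 G3=G0&G4=0&0=0 G4=(0+0>=1)=0 -> 00000
Fixed point reached at step 3: 00000

Answer: fixed 00000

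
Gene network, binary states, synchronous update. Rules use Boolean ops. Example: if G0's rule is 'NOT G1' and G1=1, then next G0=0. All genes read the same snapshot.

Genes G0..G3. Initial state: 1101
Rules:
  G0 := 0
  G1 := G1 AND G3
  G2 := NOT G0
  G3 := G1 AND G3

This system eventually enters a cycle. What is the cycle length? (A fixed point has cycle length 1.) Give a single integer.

Step 0: 1101
Step 1: G0=0(const) G1=G1&G3=1&1=1 G2=NOT G0=NOT 1=0 G3=G1&G3=1&1=1 -> 0101
Step 2: G0=0(const) G1=G1&G3=1&1=1 G2=NOT G0=NOT 0=1 G3=G1&G3=1&1=1 -> 0111
Step 3: G0=0(const) G1=G1&G3=1&1=1 G2=NOT G0=NOT 0=1 G3=G1&G3=1&1=1 -> 0111
State from step 3 equals state from step 2 -> cycle length 1

Answer: 1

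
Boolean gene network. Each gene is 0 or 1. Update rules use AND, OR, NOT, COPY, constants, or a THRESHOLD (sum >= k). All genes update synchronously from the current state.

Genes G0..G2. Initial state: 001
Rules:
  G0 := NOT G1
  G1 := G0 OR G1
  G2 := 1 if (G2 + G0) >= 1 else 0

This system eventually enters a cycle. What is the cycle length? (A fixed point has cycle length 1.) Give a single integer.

Answer: 1

Derivation:
Step 0: 001
Step 1: G0=NOT G1=NOT 0=1 G1=G0|G1=0|0=0 G2=(1+0>=1)=1 -> 101
Step 2: G0=NOT G1=NOT 0=1 G1=G0|G1=1|0=1 G2=(1+1>=1)=1 -> 111
Step 3: G0=NOT G1=NOT 1=0 G1=G0|G1=1|1=1 G2=(1+1>=1)=1 -> 011
Step 4: G0=NOT G1=NOT 1=0 G1=G0|G1=0|1=1 G2=(1+0>=1)=1 -> 011
State from step 4 equals state from step 3 -> cycle length 1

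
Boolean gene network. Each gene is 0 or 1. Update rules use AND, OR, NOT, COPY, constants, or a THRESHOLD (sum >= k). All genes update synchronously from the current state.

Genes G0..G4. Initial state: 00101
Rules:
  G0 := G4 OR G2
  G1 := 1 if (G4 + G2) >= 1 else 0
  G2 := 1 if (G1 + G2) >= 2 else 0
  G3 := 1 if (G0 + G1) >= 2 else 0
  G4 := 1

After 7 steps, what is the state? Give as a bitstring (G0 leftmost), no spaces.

Step 1: G0=G4|G2=1|1=1 G1=(1+1>=1)=1 G2=(0+1>=2)=0 G3=(0+0>=2)=0 G4=1(const) -> 11001
Step 2: G0=G4|G2=1|0=1 G1=(1+0>=1)=1 G2=(1+0>=2)=0 G3=(1+1>=2)=1 G4=1(const) -> 11011
Step 3: G0=G4|G2=1|0=1 G1=(1+0>=1)=1 G2=(1+0>=2)=0 G3=(1+1>=2)=1 G4=1(const) -> 11011
Step 4: G0=G4|G2=1|0=1 G1=(1+0>=1)=1 G2=(1+0>=2)=0 G3=(1+1>=2)=1 G4=1(const) -> 11011
Step 5: G0=G4|G2=1|0=1 G1=(1+0>=1)=1 G2=(1+0>=2)=0 G3=(1+1>=2)=1 G4=1(const) -> 11011
Step 6: G0=G4|G2=1|0=1 G1=(1+0>=1)=1 G2=(1+0>=2)=0 G3=(1+1>=2)=1 G4=1(const) -> 11011
Step 7: G0=G4|G2=1|0=1 G1=(1+0>=1)=1 G2=(1+0>=2)=0 G3=(1+1>=2)=1 G4=1(const) -> 11011

11011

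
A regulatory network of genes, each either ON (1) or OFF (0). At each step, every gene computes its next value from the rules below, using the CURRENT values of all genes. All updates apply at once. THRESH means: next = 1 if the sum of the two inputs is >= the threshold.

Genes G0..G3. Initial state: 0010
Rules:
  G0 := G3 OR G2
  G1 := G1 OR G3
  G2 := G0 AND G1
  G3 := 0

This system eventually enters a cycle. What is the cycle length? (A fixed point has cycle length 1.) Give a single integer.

Answer: 1

Derivation:
Step 0: 0010
Step 1: G0=G3|G2=0|1=1 G1=G1|G3=0|0=0 G2=G0&G1=0&0=0 G3=0(const) -> 1000
Step 2: G0=G3|G2=0|0=0 G1=G1|G3=0|0=0 G2=G0&G1=1&0=0 G3=0(const) -> 0000
Step 3: G0=G3|G2=0|0=0 G1=G1|G3=0|0=0 G2=G0&G1=0&0=0 G3=0(const) -> 0000
State from step 3 equals state from step 2 -> cycle length 1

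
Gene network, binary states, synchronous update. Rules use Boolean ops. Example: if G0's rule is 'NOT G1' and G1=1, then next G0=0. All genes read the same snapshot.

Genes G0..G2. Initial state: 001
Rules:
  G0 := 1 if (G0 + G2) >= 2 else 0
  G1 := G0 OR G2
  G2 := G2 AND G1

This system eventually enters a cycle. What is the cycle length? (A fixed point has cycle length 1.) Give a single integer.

Answer: 1

Derivation:
Step 0: 001
Step 1: G0=(0+1>=2)=0 G1=G0|G2=0|1=1 G2=G2&G1=1&0=0 -> 010
Step 2: G0=(0+0>=2)=0 G1=G0|G2=0|0=0 G2=G2&G1=0&1=0 -> 000
Step 3: G0=(0+0>=2)=0 G1=G0|G2=0|0=0 G2=G2&G1=0&0=0 -> 000
State from step 3 equals state from step 2 -> cycle length 1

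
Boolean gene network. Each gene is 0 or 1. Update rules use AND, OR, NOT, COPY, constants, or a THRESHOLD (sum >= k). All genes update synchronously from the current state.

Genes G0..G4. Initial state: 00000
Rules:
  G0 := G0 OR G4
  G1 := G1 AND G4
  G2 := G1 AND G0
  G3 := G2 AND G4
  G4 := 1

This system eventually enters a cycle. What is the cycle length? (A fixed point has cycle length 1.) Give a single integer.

Step 0: 00000
Step 1: G0=G0|G4=0|0=0 G1=G1&G4=0&0=0 G2=G1&G0=0&0=0 G3=G2&G4=0&0=0 G4=1(const) -> 00001
Step 2: G0=G0|G4=0|1=1 G1=G1&G4=0&1=0 G2=G1&G0=0&0=0 G3=G2&G4=0&1=0 G4=1(const) -> 10001
Step 3: G0=G0|G4=1|1=1 G1=G1&G4=0&1=0 G2=G1&G0=0&1=0 G3=G2&G4=0&1=0 G4=1(const) -> 10001
State from step 3 equals state from step 2 -> cycle length 1

Answer: 1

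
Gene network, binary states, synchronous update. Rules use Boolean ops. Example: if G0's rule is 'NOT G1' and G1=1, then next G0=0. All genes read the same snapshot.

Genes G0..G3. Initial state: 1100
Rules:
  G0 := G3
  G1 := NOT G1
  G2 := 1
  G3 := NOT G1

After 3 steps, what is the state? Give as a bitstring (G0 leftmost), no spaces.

Step 1: G0=G3=0 G1=NOT G1=NOT 1=0 G2=1(const) G3=NOT G1=NOT 1=0 -> 0010
Step 2: G0=G3=0 G1=NOT G1=NOT 0=1 G2=1(const) G3=NOT G1=NOT 0=1 -> 0111
Step 3: G0=G3=1 G1=NOT G1=NOT 1=0 G2=1(const) G3=NOT G1=NOT 1=0 -> 1010

1010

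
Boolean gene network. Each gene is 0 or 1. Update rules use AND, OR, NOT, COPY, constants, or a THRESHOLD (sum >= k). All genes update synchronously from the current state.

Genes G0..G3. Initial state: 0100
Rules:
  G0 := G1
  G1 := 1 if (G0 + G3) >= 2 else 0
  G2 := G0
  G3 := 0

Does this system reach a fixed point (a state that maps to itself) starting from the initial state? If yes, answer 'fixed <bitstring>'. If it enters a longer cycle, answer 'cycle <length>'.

Answer: fixed 0000

Derivation:
Step 0: 0100
Step 1: G0=G1=1 G1=(0+0>=2)=0 G2=G0=0 G3=0(const) -> 1000
Step 2: G0=G1=0 G1=(1+0>=2)=0 G2=G0=1 G3=0(const) -> 0010
Step 3: G0=G1=0 G1=(0+0>=2)=0 G2=G0=0 G3=0(const) -> 0000
Step 4: G0=G1=0 G1=(0+0>=2)=0 G2=G0=0 G3=0(const) -> 0000
Fixed point reached at step 3: 0000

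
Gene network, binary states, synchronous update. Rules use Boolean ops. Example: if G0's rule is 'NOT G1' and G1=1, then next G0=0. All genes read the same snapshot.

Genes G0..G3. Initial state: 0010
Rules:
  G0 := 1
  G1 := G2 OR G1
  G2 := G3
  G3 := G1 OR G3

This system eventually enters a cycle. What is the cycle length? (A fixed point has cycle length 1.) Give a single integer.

Answer: 1

Derivation:
Step 0: 0010
Step 1: G0=1(const) G1=G2|G1=1|0=1 G2=G3=0 G3=G1|G3=0|0=0 -> 1100
Step 2: G0=1(const) G1=G2|G1=0|1=1 G2=G3=0 G3=G1|G3=1|0=1 -> 1101
Step 3: G0=1(const) G1=G2|G1=0|1=1 G2=G3=1 G3=G1|G3=1|1=1 -> 1111
Step 4: G0=1(const) G1=G2|G1=1|1=1 G2=G3=1 G3=G1|G3=1|1=1 -> 1111
State from step 4 equals state from step 3 -> cycle length 1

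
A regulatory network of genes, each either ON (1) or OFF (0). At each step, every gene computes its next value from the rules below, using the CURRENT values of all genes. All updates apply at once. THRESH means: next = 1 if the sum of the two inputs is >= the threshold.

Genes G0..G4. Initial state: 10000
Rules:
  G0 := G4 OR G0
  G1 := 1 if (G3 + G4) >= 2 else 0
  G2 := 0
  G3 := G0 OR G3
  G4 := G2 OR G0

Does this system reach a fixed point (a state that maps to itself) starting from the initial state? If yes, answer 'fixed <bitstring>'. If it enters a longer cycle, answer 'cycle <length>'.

Answer: fixed 11011

Derivation:
Step 0: 10000
Step 1: G0=G4|G0=0|1=1 G1=(0+0>=2)=0 G2=0(const) G3=G0|G3=1|0=1 G4=G2|G0=0|1=1 -> 10011
Step 2: G0=G4|G0=1|1=1 G1=(1+1>=2)=1 G2=0(const) G3=G0|G3=1|1=1 G4=G2|G0=0|1=1 -> 11011
Step 3: G0=G4|G0=1|1=1 G1=(1+1>=2)=1 G2=0(const) G3=G0|G3=1|1=1 G4=G2|G0=0|1=1 -> 11011
Fixed point reached at step 2: 11011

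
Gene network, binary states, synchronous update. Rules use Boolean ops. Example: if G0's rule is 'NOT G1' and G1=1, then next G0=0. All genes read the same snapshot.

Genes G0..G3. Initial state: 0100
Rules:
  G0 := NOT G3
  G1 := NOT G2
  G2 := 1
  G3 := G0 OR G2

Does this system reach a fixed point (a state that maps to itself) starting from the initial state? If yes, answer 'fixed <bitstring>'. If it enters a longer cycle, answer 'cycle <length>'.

Answer: fixed 0011

Derivation:
Step 0: 0100
Step 1: G0=NOT G3=NOT 0=1 G1=NOT G2=NOT 0=1 G2=1(const) G3=G0|G2=0|0=0 -> 1110
Step 2: G0=NOT G3=NOT 0=1 G1=NOT G2=NOT 1=0 G2=1(const) G3=G0|G2=1|1=1 -> 1011
Step 3: G0=NOT G3=NOT 1=0 G1=NOT G2=NOT 1=0 G2=1(const) G3=G0|G2=1|1=1 -> 0011
Step 4: G0=NOT G3=NOT 1=0 G1=NOT G2=NOT 1=0 G2=1(const) G3=G0|G2=0|1=1 -> 0011
Fixed point reached at step 3: 0011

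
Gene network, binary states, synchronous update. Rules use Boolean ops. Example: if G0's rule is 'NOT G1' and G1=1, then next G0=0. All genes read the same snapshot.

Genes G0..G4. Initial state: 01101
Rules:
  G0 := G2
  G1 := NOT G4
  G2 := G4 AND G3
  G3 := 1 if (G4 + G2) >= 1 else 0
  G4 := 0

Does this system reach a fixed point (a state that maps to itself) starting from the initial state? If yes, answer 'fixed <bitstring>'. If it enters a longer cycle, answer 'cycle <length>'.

Step 0: 01101
Step 1: G0=G2=1 G1=NOT G4=NOT 1=0 G2=G4&G3=1&0=0 G3=(1+1>=1)=1 G4=0(const) -> 10010
Step 2: G0=G2=0 G1=NOT G4=NOT 0=1 G2=G4&G3=0&1=0 G3=(0+0>=1)=0 G4=0(const) -> 01000
Step 3: G0=G2=0 G1=NOT G4=NOT 0=1 G2=G4&G3=0&0=0 G3=(0+0>=1)=0 G4=0(const) -> 01000
Fixed point reached at step 2: 01000

Answer: fixed 01000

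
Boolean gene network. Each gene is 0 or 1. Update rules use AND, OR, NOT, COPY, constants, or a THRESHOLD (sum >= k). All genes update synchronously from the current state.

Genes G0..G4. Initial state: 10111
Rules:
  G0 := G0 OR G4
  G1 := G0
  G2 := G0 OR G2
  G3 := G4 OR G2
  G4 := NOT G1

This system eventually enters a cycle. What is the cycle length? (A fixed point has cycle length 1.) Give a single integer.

Step 0: 10111
Step 1: G0=G0|G4=1|1=1 G1=G0=1 G2=G0|G2=1|1=1 G3=G4|G2=1|1=1 G4=NOT G1=NOT 0=1 -> 11111
Step 2: G0=G0|G4=1|1=1 G1=G0=1 G2=G0|G2=1|1=1 G3=G4|G2=1|1=1 G4=NOT G1=NOT 1=0 -> 11110
Step 3: G0=G0|G4=1|0=1 G1=G0=1 G2=G0|G2=1|1=1 G3=G4|G2=0|1=1 G4=NOT G1=NOT 1=0 -> 11110
State from step 3 equals state from step 2 -> cycle length 1

Answer: 1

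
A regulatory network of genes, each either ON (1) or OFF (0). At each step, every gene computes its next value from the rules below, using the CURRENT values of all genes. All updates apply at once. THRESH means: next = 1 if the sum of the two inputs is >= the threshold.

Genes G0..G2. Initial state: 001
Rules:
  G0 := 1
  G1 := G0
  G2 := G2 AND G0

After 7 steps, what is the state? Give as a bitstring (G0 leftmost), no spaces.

Step 1: G0=1(const) G1=G0=0 G2=G2&G0=1&0=0 -> 100
Step 2: G0=1(const) G1=G0=1 G2=G2&G0=0&1=0 -> 110
Step 3: G0=1(const) G1=G0=1 G2=G2&G0=0&1=0 -> 110
Step 4: G0=1(const) G1=G0=1 G2=G2&G0=0&1=0 -> 110
Step 5: G0=1(const) G1=G0=1 G2=G2&G0=0&1=0 -> 110
Step 6: G0=1(const) G1=G0=1 G2=G2&G0=0&1=0 -> 110
Step 7: G0=1(const) G1=G0=1 G2=G2&G0=0&1=0 -> 110

110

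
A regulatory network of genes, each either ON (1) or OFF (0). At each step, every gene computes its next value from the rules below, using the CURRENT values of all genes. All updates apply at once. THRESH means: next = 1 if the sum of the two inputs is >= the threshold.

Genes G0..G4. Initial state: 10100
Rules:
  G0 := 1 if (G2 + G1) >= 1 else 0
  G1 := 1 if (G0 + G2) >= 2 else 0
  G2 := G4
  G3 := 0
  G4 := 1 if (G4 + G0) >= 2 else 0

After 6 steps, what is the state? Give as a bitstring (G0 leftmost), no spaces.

Step 1: G0=(1+0>=1)=1 G1=(1+1>=2)=1 G2=G4=0 G3=0(const) G4=(0+1>=2)=0 -> 11000
Step 2: G0=(0+1>=1)=1 G1=(1+0>=2)=0 G2=G4=0 G3=0(const) G4=(0+1>=2)=0 -> 10000
Step 3: G0=(0+0>=1)=0 G1=(1+0>=2)=0 G2=G4=0 G3=0(const) G4=(0+1>=2)=0 -> 00000
Step 4: G0=(0+0>=1)=0 G1=(0+0>=2)=0 G2=G4=0 G3=0(const) G4=(0+0>=2)=0 -> 00000
Step 5: G0=(0+0>=1)=0 G1=(0+0>=2)=0 G2=G4=0 G3=0(const) G4=(0+0>=2)=0 -> 00000
Step 6: G0=(0+0>=1)=0 G1=(0+0>=2)=0 G2=G4=0 G3=0(const) G4=(0+0>=2)=0 -> 00000

00000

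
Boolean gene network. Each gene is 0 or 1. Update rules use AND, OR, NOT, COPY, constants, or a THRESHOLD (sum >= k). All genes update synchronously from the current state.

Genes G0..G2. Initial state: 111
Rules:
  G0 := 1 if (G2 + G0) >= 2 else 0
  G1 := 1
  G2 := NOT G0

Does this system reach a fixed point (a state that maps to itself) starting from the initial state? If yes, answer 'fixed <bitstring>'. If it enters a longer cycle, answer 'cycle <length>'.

Answer: fixed 011

Derivation:
Step 0: 111
Step 1: G0=(1+1>=2)=1 G1=1(const) G2=NOT G0=NOT 1=0 -> 110
Step 2: G0=(0+1>=2)=0 G1=1(const) G2=NOT G0=NOT 1=0 -> 010
Step 3: G0=(0+0>=2)=0 G1=1(const) G2=NOT G0=NOT 0=1 -> 011
Step 4: G0=(1+0>=2)=0 G1=1(const) G2=NOT G0=NOT 0=1 -> 011
Fixed point reached at step 3: 011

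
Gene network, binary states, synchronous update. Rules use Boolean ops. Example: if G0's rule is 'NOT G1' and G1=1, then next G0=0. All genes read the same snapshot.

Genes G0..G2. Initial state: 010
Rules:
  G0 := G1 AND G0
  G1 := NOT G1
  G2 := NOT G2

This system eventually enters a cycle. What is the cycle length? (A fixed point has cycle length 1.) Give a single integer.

Answer: 2

Derivation:
Step 0: 010
Step 1: G0=G1&G0=1&0=0 G1=NOT G1=NOT 1=0 G2=NOT G2=NOT 0=1 -> 001
Step 2: G0=G1&G0=0&0=0 G1=NOT G1=NOT 0=1 G2=NOT G2=NOT 1=0 -> 010
State from step 2 equals state from step 0 -> cycle length 2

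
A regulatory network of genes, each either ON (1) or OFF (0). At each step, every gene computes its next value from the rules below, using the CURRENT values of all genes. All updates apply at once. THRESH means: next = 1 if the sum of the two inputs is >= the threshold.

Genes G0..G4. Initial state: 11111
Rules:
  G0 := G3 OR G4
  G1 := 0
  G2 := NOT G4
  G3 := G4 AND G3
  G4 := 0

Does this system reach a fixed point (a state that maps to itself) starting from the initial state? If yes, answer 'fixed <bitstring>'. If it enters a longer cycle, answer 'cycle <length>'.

Step 0: 11111
Step 1: G0=G3|G4=1|1=1 G1=0(const) G2=NOT G4=NOT 1=0 G3=G4&G3=1&1=1 G4=0(const) -> 10010
Step 2: G0=G3|G4=1|0=1 G1=0(const) G2=NOT G4=NOT 0=1 G3=G4&G3=0&1=0 G4=0(const) -> 10100
Step 3: G0=G3|G4=0|0=0 G1=0(const) G2=NOT G4=NOT 0=1 G3=G4&G3=0&0=0 G4=0(const) -> 00100
Step 4: G0=G3|G4=0|0=0 G1=0(const) G2=NOT G4=NOT 0=1 G3=G4&G3=0&0=0 G4=0(const) -> 00100
Fixed point reached at step 3: 00100

Answer: fixed 00100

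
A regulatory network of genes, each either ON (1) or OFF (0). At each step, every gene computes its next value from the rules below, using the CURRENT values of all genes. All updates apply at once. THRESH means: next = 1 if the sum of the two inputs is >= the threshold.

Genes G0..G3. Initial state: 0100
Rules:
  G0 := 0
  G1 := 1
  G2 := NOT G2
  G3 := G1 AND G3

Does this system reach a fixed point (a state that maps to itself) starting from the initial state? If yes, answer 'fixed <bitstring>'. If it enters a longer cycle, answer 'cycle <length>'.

Answer: cycle 2

Derivation:
Step 0: 0100
Step 1: G0=0(const) G1=1(const) G2=NOT G2=NOT 0=1 G3=G1&G3=1&0=0 -> 0110
Step 2: G0=0(const) G1=1(const) G2=NOT G2=NOT 1=0 G3=G1&G3=1&0=0 -> 0100
Cycle of length 2 starting at step 0 -> no fixed point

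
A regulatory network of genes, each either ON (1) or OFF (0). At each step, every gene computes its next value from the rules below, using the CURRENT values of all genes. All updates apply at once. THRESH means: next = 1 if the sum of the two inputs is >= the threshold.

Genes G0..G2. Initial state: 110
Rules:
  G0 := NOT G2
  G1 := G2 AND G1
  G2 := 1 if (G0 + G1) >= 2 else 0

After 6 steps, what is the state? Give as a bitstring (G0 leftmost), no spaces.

Step 1: G0=NOT G2=NOT 0=1 G1=G2&G1=0&1=0 G2=(1+1>=2)=1 -> 101
Step 2: G0=NOT G2=NOT 1=0 G1=G2&G1=1&0=0 G2=(1+0>=2)=0 -> 000
Step 3: G0=NOT G2=NOT 0=1 G1=G2&G1=0&0=0 G2=(0+0>=2)=0 -> 100
Step 4: G0=NOT G2=NOT 0=1 G1=G2&G1=0&0=0 G2=(1+0>=2)=0 -> 100
Step 5: G0=NOT G2=NOT 0=1 G1=G2&G1=0&0=0 G2=(1+0>=2)=0 -> 100
Step 6: G0=NOT G2=NOT 0=1 G1=G2&G1=0&0=0 G2=(1+0>=2)=0 -> 100

100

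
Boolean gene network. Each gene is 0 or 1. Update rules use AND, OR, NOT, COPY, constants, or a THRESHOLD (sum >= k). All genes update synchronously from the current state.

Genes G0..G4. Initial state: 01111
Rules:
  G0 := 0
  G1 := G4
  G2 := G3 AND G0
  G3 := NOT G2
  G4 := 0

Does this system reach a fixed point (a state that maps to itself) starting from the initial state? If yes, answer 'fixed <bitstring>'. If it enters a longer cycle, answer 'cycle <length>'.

Step 0: 01111
Step 1: G0=0(const) G1=G4=1 G2=G3&G0=1&0=0 G3=NOT G2=NOT 1=0 G4=0(const) -> 01000
Step 2: G0=0(const) G1=G4=0 G2=G3&G0=0&0=0 G3=NOT G2=NOT 0=1 G4=0(const) -> 00010
Step 3: G0=0(const) G1=G4=0 G2=G3&G0=1&0=0 G3=NOT G2=NOT 0=1 G4=0(const) -> 00010
Fixed point reached at step 2: 00010

Answer: fixed 00010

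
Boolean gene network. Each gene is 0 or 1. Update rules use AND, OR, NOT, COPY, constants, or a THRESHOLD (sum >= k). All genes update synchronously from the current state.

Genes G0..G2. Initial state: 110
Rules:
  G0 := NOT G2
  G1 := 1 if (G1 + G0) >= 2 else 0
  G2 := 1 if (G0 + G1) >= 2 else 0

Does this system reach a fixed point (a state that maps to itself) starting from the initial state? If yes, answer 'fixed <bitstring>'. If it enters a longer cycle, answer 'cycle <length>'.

Step 0: 110
Step 1: G0=NOT G2=NOT 0=1 G1=(1+1>=2)=1 G2=(1+1>=2)=1 -> 111
Step 2: G0=NOT G2=NOT 1=0 G1=(1+1>=2)=1 G2=(1+1>=2)=1 -> 011
Step 3: G0=NOT G2=NOT 1=0 G1=(1+0>=2)=0 G2=(0+1>=2)=0 -> 000
Step 4: G0=NOT G2=NOT 0=1 G1=(0+0>=2)=0 G2=(0+0>=2)=0 -> 100
Step 5: G0=NOT G2=NOT 0=1 G1=(0+1>=2)=0 G2=(1+0>=2)=0 -> 100
Fixed point reached at step 4: 100

Answer: fixed 100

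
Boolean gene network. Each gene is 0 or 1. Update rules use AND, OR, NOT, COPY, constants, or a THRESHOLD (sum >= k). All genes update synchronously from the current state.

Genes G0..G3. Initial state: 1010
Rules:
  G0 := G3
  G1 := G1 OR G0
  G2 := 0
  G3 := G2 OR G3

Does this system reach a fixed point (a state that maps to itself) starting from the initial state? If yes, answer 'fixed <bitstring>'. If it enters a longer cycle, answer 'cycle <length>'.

Step 0: 1010
Step 1: G0=G3=0 G1=G1|G0=0|1=1 G2=0(const) G3=G2|G3=1|0=1 -> 0101
Step 2: G0=G3=1 G1=G1|G0=1|0=1 G2=0(const) G3=G2|G3=0|1=1 -> 1101
Step 3: G0=G3=1 G1=G1|G0=1|1=1 G2=0(const) G3=G2|G3=0|1=1 -> 1101
Fixed point reached at step 2: 1101

Answer: fixed 1101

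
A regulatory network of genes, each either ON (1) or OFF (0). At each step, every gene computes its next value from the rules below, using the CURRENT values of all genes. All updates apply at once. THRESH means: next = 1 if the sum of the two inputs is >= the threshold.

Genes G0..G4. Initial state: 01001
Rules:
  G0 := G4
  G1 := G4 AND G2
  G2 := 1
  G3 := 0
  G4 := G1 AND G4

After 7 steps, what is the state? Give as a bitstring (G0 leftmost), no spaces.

Step 1: G0=G4=1 G1=G4&G2=1&0=0 G2=1(const) G3=0(const) G4=G1&G4=1&1=1 -> 10101
Step 2: G0=G4=1 G1=G4&G2=1&1=1 G2=1(const) G3=0(const) G4=G1&G4=0&1=0 -> 11100
Step 3: G0=G4=0 G1=G4&G2=0&1=0 G2=1(const) G3=0(const) G4=G1&G4=1&0=0 -> 00100
Step 4: G0=G4=0 G1=G4&G2=0&1=0 G2=1(const) G3=0(const) G4=G1&G4=0&0=0 -> 00100
Step 5: G0=G4=0 G1=G4&G2=0&1=0 G2=1(const) G3=0(const) G4=G1&G4=0&0=0 -> 00100
Step 6: G0=G4=0 G1=G4&G2=0&1=0 G2=1(const) G3=0(const) G4=G1&G4=0&0=0 -> 00100
Step 7: G0=G4=0 G1=G4&G2=0&1=0 G2=1(const) G3=0(const) G4=G1&G4=0&0=0 -> 00100

00100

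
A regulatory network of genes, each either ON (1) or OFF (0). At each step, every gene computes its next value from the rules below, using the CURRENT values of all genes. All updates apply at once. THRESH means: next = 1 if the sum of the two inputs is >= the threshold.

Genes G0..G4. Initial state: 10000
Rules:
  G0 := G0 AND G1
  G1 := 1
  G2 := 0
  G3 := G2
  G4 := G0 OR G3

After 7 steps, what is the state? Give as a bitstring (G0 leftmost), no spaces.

Step 1: G0=G0&G1=1&0=0 G1=1(const) G2=0(const) G3=G2=0 G4=G0|G3=1|0=1 -> 01001
Step 2: G0=G0&G1=0&1=0 G1=1(const) G2=0(const) G3=G2=0 G4=G0|G3=0|0=0 -> 01000
Step 3: G0=G0&G1=0&1=0 G1=1(const) G2=0(const) G3=G2=0 G4=G0|G3=0|0=0 -> 01000
Step 4: G0=G0&G1=0&1=0 G1=1(const) G2=0(const) G3=G2=0 G4=G0|G3=0|0=0 -> 01000
Step 5: G0=G0&G1=0&1=0 G1=1(const) G2=0(const) G3=G2=0 G4=G0|G3=0|0=0 -> 01000
Step 6: G0=G0&G1=0&1=0 G1=1(const) G2=0(const) G3=G2=0 G4=G0|G3=0|0=0 -> 01000
Step 7: G0=G0&G1=0&1=0 G1=1(const) G2=0(const) G3=G2=0 G4=G0|G3=0|0=0 -> 01000

01000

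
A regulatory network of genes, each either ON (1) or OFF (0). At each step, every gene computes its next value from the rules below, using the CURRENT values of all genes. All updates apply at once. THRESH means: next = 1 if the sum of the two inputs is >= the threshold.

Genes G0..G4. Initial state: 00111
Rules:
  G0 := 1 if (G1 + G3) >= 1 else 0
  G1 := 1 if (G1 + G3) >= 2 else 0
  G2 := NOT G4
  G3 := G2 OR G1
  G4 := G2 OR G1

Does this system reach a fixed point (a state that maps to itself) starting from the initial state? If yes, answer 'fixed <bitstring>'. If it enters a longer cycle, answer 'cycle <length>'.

Answer: cycle 4

Derivation:
Step 0: 00111
Step 1: G0=(0+1>=1)=1 G1=(0+1>=2)=0 G2=NOT G4=NOT 1=0 G3=G2|G1=1|0=1 G4=G2|G1=1|0=1 -> 10011
Step 2: G0=(0+1>=1)=1 G1=(0+1>=2)=0 G2=NOT G4=NOT 1=0 G3=G2|G1=0|0=0 G4=G2|G1=0|0=0 -> 10000
Step 3: G0=(0+0>=1)=0 G1=(0+0>=2)=0 G2=NOT G4=NOT 0=1 G3=G2|G1=0|0=0 G4=G2|G1=0|0=0 -> 00100
Step 4: G0=(0+0>=1)=0 G1=(0+0>=2)=0 G2=NOT G4=NOT 0=1 G3=G2|G1=1|0=1 G4=G2|G1=1|0=1 -> 00111
Cycle of length 4 starting at step 0 -> no fixed point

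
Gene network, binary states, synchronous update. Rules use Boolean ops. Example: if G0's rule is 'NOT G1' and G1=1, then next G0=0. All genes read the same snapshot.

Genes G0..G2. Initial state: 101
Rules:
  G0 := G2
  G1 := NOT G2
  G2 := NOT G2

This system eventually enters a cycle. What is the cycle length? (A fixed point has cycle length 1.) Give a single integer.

Answer: 2

Derivation:
Step 0: 101
Step 1: G0=G2=1 G1=NOT G2=NOT 1=0 G2=NOT G2=NOT 1=0 -> 100
Step 2: G0=G2=0 G1=NOT G2=NOT 0=1 G2=NOT G2=NOT 0=1 -> 011
Step 3: G0=G2=1 G1=NOT G2=NOT 1=0 G2=NOT G2=NOT 1=0 -> 100
State from step 3 equals state from step 1 -> cycle length 2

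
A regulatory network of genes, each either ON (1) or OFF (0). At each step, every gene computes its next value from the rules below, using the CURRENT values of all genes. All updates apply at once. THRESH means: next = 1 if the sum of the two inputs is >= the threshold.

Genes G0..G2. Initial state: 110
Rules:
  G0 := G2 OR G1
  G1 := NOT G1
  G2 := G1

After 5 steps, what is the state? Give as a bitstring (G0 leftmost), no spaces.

Step 1: G0=G2|G1=0|1=1 G1=NOT G1=NOT 1=0 G2=G1=1 -> 101
Step 2: G0=G2|G1=1|0=1 G1=NOT G1=NOT 0=1 G2=G1=0 -> 110
Step 3: G0=G2|G1=0|1=1 G1=NOT G1=NOT 1=0 G2=G1=1 -> 101
Step 4: G0=G2|G1=1|0=1 G1=NOT G1=NOT 0=1 G2=G1=0 -> 110
Step 5: G0=G2|G1=0|1=1 G1=NOT G1=NOT 1=0 G2=G1=1 -> 101

101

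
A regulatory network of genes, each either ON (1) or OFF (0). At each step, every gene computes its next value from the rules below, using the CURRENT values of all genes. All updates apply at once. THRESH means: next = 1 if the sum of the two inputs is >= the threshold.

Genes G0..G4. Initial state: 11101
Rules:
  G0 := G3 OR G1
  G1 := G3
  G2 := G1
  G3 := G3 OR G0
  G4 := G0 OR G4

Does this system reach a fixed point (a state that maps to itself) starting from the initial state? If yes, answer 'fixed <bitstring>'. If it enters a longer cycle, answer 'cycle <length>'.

Step 0: 11101
Step 1: G0=G3|G1=0|1=1 G1=G3=0 G2=G1=1 G3=G3|G0=0|1=1 G4=G0|G4=1|1=1 -> 10111
Step 2: G0=G3|G1=1|0=1 G1=G3=1 G2=G1=0 G3=G3|G0=1|1=1 G4=G0|G4=1|1=1 -> 11011
Step 3: G0=G3|G1=1|1=1 G1=G3=1 G2=G1=1 G3=G3|G0=1|1=1 G4=G0|G4=1|1=1 -> 11111
Step 4: G0=G3|G1=1|1=1 G1=G3=1 G2=G1=1 G3=G3|G0=1|1=1 G4=G0|G4=1|1=1 -> 11111
Fixed point reached at step 3: 11111

Answer: fixed 11111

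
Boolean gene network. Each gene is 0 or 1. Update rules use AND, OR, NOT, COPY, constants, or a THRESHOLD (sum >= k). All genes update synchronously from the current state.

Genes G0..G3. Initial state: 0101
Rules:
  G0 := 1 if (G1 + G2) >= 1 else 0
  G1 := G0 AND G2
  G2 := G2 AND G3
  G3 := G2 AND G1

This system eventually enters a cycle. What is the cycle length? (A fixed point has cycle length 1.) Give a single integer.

Answer: 1

Derivation:
Step 0: 0101
Step 1: G0=(1+0>=1)=1 G1=G0&G2=0&0=0 G2=G2&G3=0&1=0 G3=G2&G1=0&1=0 -> 1000
Step 2: G0=(0+0>=1)=0 G1=G0&G2=1&0=0 G2=G2&G3=0&0=0 G3=G2&G1=0&0=0 -> 0000
Step 3: G0=(0+0>=1)=0 G1=G0&G2=0&0=0 G2=G2&G3=0&0=0 G3=G2&G1=0&0=0 -> 0000
State from step 3 equals state from step 2 -> cycle length 1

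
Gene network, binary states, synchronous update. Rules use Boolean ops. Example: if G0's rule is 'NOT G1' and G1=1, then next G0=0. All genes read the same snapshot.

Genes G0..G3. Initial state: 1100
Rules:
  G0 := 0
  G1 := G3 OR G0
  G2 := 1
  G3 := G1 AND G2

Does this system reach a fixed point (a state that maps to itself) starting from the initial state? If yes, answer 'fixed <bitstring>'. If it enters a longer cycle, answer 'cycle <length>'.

Step 0: 1100
Step 1: G0=0(const) G1=G3|G0=0|1=1 G2=1(const) G3=G1&G2=1&0=0 -> 0110
Step 2: G0=0(const) G1=G3|G0=0|0=0 G2=1(const) G3=G1&G2=1&1=1 -> 0011
Step 3: G0=0(const) G1=G3|G0=1|0=1 G2=1(const) G3=G1&G2=0&1=0 -> 0110
Cycle of length 2 starting at step 1 -> no fixed point

Answer: cycle 2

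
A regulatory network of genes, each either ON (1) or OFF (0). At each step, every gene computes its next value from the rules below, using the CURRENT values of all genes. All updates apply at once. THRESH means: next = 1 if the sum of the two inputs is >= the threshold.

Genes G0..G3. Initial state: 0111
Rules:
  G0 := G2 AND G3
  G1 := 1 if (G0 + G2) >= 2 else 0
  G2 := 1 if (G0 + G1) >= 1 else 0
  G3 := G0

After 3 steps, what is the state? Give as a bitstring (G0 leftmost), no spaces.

Step 1: G0=G2&G3=1&1=1 G1=(0+1>=2)=0 G2=(0+1>=1)=1 G3=G0=0 -> 1010
Step 2: G0=G2&G3=1&0=0 G1=(1+1>=2)=1 G2=(1+0>=1)=1 G3=G0=1 -> 0111
Step 3: G0=G2&G3=1&1=1 G1=(0+1>=2)=0 G2=(0+1>=1)=1 G3=G0=0 -> 1010

1010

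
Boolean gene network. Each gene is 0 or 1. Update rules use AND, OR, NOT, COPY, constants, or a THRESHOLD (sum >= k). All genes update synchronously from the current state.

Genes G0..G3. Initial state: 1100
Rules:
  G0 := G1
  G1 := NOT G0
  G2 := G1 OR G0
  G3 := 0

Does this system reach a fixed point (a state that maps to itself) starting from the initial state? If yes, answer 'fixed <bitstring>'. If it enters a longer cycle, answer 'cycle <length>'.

Answer: cycle 4

Derivation:
Step 0: 1100
Step 1: G0=G1=1 G1=NOT G0=NOT 1=0 G2=G1|G0=1|1=1 G3=0(const) -> 1010
Step 2: G0=G1=0 G1=NOT G0=NOT 1=0 G2=G1|G0=0|1=1 G3=0(const) -> 0010
Step 3: G0=G1=0 G1=NOT G0=NOT 0=1 G2=G1|G0=0|0=0 G3=0(const) -> 0100
Step 4: G0=G1=1 G1=NOT G0=NOT 0=1 G2=G1|G0=1|0=1 G3=0(const) -> 1110
Step 5: G0=G1=1 G1=NOT G0=NOT 1=0 G2=G1|G0=1|1=1 G3=0(const) -> 1010
Cycle of length 4 starting at step 1 -> no fixed point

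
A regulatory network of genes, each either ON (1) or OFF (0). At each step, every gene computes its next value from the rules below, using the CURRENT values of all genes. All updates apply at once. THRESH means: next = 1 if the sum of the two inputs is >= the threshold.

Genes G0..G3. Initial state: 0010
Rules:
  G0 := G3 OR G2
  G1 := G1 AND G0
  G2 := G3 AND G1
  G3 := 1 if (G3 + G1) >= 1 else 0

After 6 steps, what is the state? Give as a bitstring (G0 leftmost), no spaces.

Step 1: G0=G3|G2=0|1=1 G1=G1&G0=0&0=0 G2=G3&G1=0&0=0 G3=(0+0>=1)=0 -> 1000
Step 2: G0=G3|G2=0|0=0 G1=G1&G0=0&1=0 G2=G3&G1=0&0=0 G3=(0+0>=1)=0 -> 0000
Step 3: G0=G3|G2=0|0=0 G1=G1&G0=0&0=0 G2=G3&G1=0&0=0 G3=(0+0>=1)=0 -> 0000
Step 4: G0=G3|G2=0|0=0 G1=G1&G0=0&0=0 G2=G3&G1=0&0=0 G3=(0+0>=1)=0 -> 0000
Step 5: G0=G3|G2=0|0=0 G1=G1&G0=0&0=0 G2=G3&G1=0&0=0 G3=(0+0>=1)=0 -> 0000
Step 6: G0=G3|G2=0|0=0 G1=G1&G0=0&0=0 G2=G3&G1=0&0=0 G3=(0+0>=1)=0 -> 0000

0000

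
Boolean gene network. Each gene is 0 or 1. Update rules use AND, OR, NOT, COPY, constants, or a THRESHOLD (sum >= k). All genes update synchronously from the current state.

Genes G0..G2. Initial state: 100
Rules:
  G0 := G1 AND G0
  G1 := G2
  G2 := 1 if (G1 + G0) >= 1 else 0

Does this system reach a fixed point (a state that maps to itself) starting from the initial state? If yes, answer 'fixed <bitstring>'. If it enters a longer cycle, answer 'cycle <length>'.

Step 0: 100
Step 1: G0=G1&G0=0&1=0 G1=G2=0 G2=(0+1>=1)=1 -> 001
Step 2: G0=G1&G0=0&0=0 G1=G2=1 G2=(0+0>=1)=0 -> 010
Step 3: G0=G1&G0=1&0=0 G1=G2=0 G2=(1+0>=1)=1 -> 001
Cycle of length 2 starting at step 1 -> no fixed point

Answer: cycle 2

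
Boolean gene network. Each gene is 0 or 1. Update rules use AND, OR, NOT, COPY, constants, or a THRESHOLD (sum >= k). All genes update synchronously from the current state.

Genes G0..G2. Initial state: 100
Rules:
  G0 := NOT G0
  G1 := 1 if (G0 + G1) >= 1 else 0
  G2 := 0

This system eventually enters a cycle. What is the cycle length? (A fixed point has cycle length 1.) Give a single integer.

Answer: 2

Derivation:
Step 0: 100
Step 1: G0=NOT G0=NOT 1=0 G1=(1+0>=1)=1 G2=0(const) -> 010
Step 2: G0=NOT G0=NOT 0=1 G1=(0+1>=1)=1 G2=0(const) -> 110
Step 3: G0=NOT G0=NOT 1=0 G1=(1+1>=1)=1 G2=0(const) -> 010
State from step 3 equals state from step 1 -> cycle length 2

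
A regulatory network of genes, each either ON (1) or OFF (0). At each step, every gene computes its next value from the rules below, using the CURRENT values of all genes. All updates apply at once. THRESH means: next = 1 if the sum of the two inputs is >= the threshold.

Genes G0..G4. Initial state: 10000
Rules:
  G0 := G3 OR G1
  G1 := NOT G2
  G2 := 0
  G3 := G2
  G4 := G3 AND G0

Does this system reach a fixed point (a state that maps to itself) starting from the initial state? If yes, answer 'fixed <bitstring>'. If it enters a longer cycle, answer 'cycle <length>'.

Answer: fixed 11000

Derivation:
Step 0: 10000
Step 1: G0=G3|G1=0|0=0 G1=NOT G2=NOT 0=1 G2=0(const) G3=G2=0 G4=G3&G0=0&1=0 -> 01000
Step 2: G0=G3|G1=0|1=1 G1=NOT G2=NOT 0=1 G2=0(const) G3=G2=0 G4=G3&G0=0&0=0 -> 11000
Step 3: G0=G3|G1=0|1=1 G1=NOT G2=NOT 0=1 G2=0(const) G3=G2=0 G4=G3&G0=0&1=0 -> 11000
Fixed point reached at step 2: 11000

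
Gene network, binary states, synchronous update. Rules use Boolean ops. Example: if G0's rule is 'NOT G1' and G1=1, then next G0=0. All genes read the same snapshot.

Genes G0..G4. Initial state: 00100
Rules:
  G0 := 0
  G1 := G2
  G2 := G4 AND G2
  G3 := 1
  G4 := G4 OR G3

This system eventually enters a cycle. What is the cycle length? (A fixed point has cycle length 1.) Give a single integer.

Answer: 1

Derivation:
Step 0: 00100
Step 1: G0=0(const) G1=G2=1 G2=G4&G2=0&1=0 G3=1(const) G4=G4|G3=0|0=0 -> 01010
Step 2: G0=0(const) G1=G2=0 G2=G4&G2=0&0=0 G3=1(const) G4=G4|G3=0|1=1 -> 00011
Step 3: G0=0(const) G1=G2=0 G2=G4&G2=1&0=0 G3=1(const) G4=G4|G3=1|1=1 -> 00011
State from step 3 equals state from step 2 -> cycle length 1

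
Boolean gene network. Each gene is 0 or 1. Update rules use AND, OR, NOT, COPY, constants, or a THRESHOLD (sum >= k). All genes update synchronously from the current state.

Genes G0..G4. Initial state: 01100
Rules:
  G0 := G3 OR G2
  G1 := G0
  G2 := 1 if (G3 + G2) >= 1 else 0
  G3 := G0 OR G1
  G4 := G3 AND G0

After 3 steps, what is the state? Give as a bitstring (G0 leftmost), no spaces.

Step 1: G0=G3|G2=0|1=1 G1=G0=0 G2=(0+1>=1)=1 G3=G0|G1=0|1=1 G4=G3&G0=0&0=0 -> 10110
Step 2: G0=G3|G2=1|1=1 G1=G0=1 G2=(1+1>=1)=1 G3=G0|G1=1|0=1 G4=G3&G0=1&1=1 -> 11111
Step 3: G0=G3|G2=1|1=1 G1=G0=1 G2=(1+1>=1)=1 G3=G0|G1=1|1=1 G4=G3&G0=1&1=1 -> 11111

11111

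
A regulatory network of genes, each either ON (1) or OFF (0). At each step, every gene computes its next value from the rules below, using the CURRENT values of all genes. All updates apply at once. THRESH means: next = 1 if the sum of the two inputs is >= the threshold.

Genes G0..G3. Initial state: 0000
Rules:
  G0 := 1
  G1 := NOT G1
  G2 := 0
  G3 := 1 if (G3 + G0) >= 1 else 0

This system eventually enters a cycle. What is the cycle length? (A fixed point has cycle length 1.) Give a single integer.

Step 0: 0000
Step 1: G0=1(const) G1=NOT G1=NOT 0=1 G2=0(const) G3=(0+0>=1)=0 -> 1100
Step 2: G0=1(const) G1=NOT G1=NOT 1=0 G2=0(const) G3=(0+1>=1)=1 -> 1001
Step 3: G0=1(const) G1=NOT G1=NOT 0=1 G2=0(const) G3=(1+1>=1)=1 -> 1101
Step 4: G0=1(const) G1=NOT G1=NOT 1=0 G2=0(const) G3=(1+1>=1)=1 -> 1001
State from step 4 equals state from step 2 -> cycle length 2

Answer: 2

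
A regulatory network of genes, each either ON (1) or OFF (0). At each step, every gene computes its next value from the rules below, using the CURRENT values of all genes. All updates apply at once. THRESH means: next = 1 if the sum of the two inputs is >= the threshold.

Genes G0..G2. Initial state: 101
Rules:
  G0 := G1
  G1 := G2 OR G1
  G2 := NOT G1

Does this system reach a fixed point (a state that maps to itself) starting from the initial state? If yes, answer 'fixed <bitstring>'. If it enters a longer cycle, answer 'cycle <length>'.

Answer: fixed 110

Derivation:
Step 0: 101
Step 1: G0=G1=0 G1=G2|G1=1|0=1 G2=NOT G1=NOT 0=1 -> 011
Step 2: G0=G1=1 G1=G2|G1=1|1=1 G2=NOT G1=NOT 1=0 -> 110
Step 3: G0=G1=1 G1=G2|G1=0|1=1 G2=NOT G1=NOT 1=0 -> 110
Fixed point reached at step 2: 110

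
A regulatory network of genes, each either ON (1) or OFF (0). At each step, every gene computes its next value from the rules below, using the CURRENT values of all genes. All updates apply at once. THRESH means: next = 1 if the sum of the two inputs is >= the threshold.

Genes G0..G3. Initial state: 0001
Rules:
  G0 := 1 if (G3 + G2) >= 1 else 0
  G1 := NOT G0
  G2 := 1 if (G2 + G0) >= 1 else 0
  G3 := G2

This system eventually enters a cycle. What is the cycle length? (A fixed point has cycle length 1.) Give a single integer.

Answer: 1

Derivation:
Step 0: 0001
Step 1: G0=(1+0>=1)=1 G1=NOT G0=NOT 0=1 G2=(0+0>=1)=0 G3=G2=0 -> 1100
Step 2: G0=(0+0>=1)=0 G1=NOT G0=NOT 1=0 G2=(0+1>=1)=1 G3=G2=0 -> 0010
Step 3: G0=(0+1>=1)=1 G1=NOT G0=NOT 0=1 G2=(1+0>=1)=1 G3=G2=1 -> 1111
Step 4: G0=(1+1>=1)=1 G1=NOT G0=NOT 1=0 G2=(1+1>=1)=1 G3=G2=1 -> 1011
Step 5: G0=(1+1>=1)=1 G1=NOT G0=NOT 1=0 G2=(1+1>=1)=1 G3=G2=1 -> 1011
State from step 5 equals state from step 4 -> cycle length 1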